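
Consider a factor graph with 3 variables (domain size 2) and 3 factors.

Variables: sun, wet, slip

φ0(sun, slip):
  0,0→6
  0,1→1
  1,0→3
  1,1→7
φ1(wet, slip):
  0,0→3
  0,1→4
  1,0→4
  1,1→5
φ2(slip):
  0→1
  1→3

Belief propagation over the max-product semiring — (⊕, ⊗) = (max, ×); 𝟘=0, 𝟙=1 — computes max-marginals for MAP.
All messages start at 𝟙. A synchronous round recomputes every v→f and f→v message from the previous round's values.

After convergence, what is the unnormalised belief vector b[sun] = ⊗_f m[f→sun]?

init: all messages = 𝟙 over 2 values
r1 m[φ0→sun] = [6, 7]
r1 m[φ0→slip] = [6, 7]
r1 m[φ1→wet] = [4, 5]
r1 m[φ1→slip] = [4, 5]
r1 m[φ2→slip] = [1, 3]
r1 m[sun→φ0] = [1, 1]
r1 m[wet→φ1] = [1, 1]
r1 m[slip→φ0] = [1, 1]
r1 m[slip→φ1] = [1, 1]
r1 m[slip→φ2] = [1, 1]
r2 m[φ0→sun] = [6, 7]
r2 m[φ0→slip] = [6, 7]
r2 m[φ1→wet] = [4, 5]
r2 m[φ1→slip] = [4, 5]
r2 m[φ2→slip] = [1, 3]
r2 m[sun→φ0] = [1, 1]
r2 m[wet→φ1] = [1, 1]
r2 m[slip→φ0] = [4, 15]
r2 m[slip→φ1] = [6, 21]
r2 m[slip→φ2] = [24, 35]
r3 m[φ0→sun] = [24, 105]
r3 m[φ0→slip] = [6, 7]
r3 m[φ1→wet] = [84, 105]
r3 m[φ1→slip] = [4, 5]
r3 m[φ2→slip] = [1, 3]
r3 m[sun→φ0] = [1, 1]
r3 m[wet→φ1] = [1, 1]
r3 m[slip→φ0] = [4, 15]
r3 m[slip→φ1] = [6, 21]
r3 m[slip→φ2] = [24, 35]
r4 m[φ0→sun] = [24, 105]
r4 m[φ0→slip] = [6, 7]
r4 m[φ1→wet] = [84, 105]
r4 m[φ1→slip] = [4, 5]
r4 m[φ2→slip] = [1, 3]
r4 m[sun→φ0] = [1, 1]
r4 m[wet→φ1] = [1, 1]
r4 m[slip→φ0] = [4, 15]
r4 m[slip→φ1] = [6, 21]
r4 m[slip→φ2] = [24, 35]
fixed point reached at round 4
b[sun] = ⊗ incoming = [24, 105]

b[sun] = [24, 105]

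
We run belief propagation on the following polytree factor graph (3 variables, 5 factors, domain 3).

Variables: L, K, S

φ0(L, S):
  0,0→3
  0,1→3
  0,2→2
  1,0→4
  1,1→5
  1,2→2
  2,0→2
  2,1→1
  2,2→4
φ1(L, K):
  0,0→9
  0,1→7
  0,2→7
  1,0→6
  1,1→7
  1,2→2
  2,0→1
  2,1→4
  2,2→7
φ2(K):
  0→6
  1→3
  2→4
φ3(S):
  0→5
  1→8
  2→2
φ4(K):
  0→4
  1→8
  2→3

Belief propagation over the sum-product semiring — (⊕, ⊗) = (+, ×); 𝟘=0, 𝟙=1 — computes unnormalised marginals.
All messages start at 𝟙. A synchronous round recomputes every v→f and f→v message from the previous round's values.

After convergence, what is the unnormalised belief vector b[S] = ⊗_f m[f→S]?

b[S] = [15780, 26304, 4848]

init: all messages = 𝟙 over 3 values
r1 m[φ0→L] = [8, 11, 7]
r1 m[φ0→S] = [9, 9, 8]
r1 m[φ1→L] = [23, 15, 12]
r1 m[φ1→K] = [16, 18, 16]
r1 m[φ2→K] = [6, 3, 4]
r1 m[φ3→S] = [5, 8, 2]
r1 m[φ4→K] = [4, 8, 3]
r1 m[L→φ0] = [1, 1, 1]
r1 m[L→φ1] = [1, 1, 1]
r1 m[K→φ1] = [1, 1, 1]
r1 m[K→φ2] = [1, 1, 1]
r1 m[K→φ4] = [1, 1, 1]
r1 m[S→φ0] = [1, 1, 1]
r1 m[S→φ3] = [1, 1, 1]
r2 m[φ0→L] = [8, 11, 7]
r2 m[φ0→S] = [9, 9, 8]
r2 m[φ1→L] = [23, 15, 12]
r2 m[φ1→K] = [16, 18, 16]
r2 m[φ2→K] = [6, 3, 4]
r2 m[φ3→S] = [5, 8, 2]
r2 m[φ4→K] = [4, 8, 3]
r2 m[L→φ0] = [23, 15, 12]
r2 m[L→φ1] = [8, 11, 7]
r2 m[K→φ1] = [24, 24, 12]
r2 m[K→φ2] = [64, 144, 48]
r2 m[K→φ4] = [96, 54, 64]
r2 m[S→φ0] = [5, 8, 2]
r2 m[S→φ3] = [9, 9, 8]
r3 m[φ0→L] = [43, 64, 26]
r3 m[φ0→S] = [153, 156, 124]
r3 m[φ1→L] = [468, 336, 204]
r3 m[φ1→K] = [145, 161, 127]
r3 m[φ2→K] = [6, 3, 4]
r3 m[φ3→S] = [5, 8, 2]
r3 m[φ4→K] = [4, 8, 3]
r3 m[L→φ0] = [23, 15, 12]
r3 m[L→φ1] = [8, 11, 7]
r3 m[K→φ1] = [24, 24, 12]
r3 m[K→φ2] = [64, 144, 48]
r3 m[K→φ4] = [96, 54, 64]
r3 m[S→φ0] = [5, 8, 2]
r3 m[S→φ3] = [9, 9, 8]
r4 m[φ0→L] = [43, 64, 26]
r4 m[φ0→S] = [153, 156, 124]
r4 m[φ1→L] = [468, 336, 204]
r4 m[φ1→K] = [145, 161, 127]
r4 m[φ2→K] = [6, 3, 4]
r4 m[φ3→S] = [5, 8, 2]
r4 m[φ4→K] = [4, 8, 3]
r4 m[L→φ0] = [468, 336, 204]
r4 m[L→φ1] = [43, 64, 26]
r4 m[K→φ1] = [24, 24, 12]
r4 m[K→φ2] = [580, 1288, 381]
r4 m[K→φ4] = [870, 483, 508]
r4 m[S→φ0] = [5, 8, 2]
r4 m[S→φ3] = [153, 156, 124]
r5 m[φ0→L] = [43, 64, 26]
r5 m[φ0→S] = [3156, 3288, 2424]
r5 m[φ1→L] = [468, 336, 204]
r5 m[φ1→K] = [797, 853, 611]
r5 m[φ2→K] = [6, 3, 4]
r5 m[φ3→S] = [5, 8, 2]
r5 m[φ4→K] = [4, 8, 3]
r5 m[L→φ0] = [468, 336, 204]
r5 m[L→φ1] = [43, 64, 26]
r5 m[K→φ1] = [24, 24, 12]
r5 m[K→φ2] = [580, 1288, 381]
r5 m[K→φ4] = [870, 483, 508]
r5 m[S→φ0] = [5, 8, 2]
r5 m[S→φ3] = [153, 156, 124]
r6 m[φ0→L] = [43, 64, 26]
r6 m[φ0→S] = [3156, 3288, 2424]
r6 m[φ1→L] = [468, 336, 204]
r6 m[φ1→K] = [797, 853, 611]
r6 m[φ2→K] = [6, 3, 4]
r6 m[φ3→S] = [5, 8, 2]
r6 m[φ4→K] = [4, 8, 3]
r6 m[L→φ0] = [468, 336, 204]
r6 m[L→φ1] = [43, 64, 26]
r6 m[K→φ1] = [24, 24, 12]
r6 m[K→φ2] = [3188, 6824, 1833]
r6 m[K→φ4] = [4782, 2559, 2444]
r6 m[S→φ0] = [5, 8, 2]
r6 m[S→φ3] = [3156, 3288, 2424]
r7 m[φ0→L] = [43, 64, 26]
r7 m[φ0→S] = [3156, 3288, 2424]
r7 m[φ1→L] = [468, 336, 204]
r7 m[φ1→K] = [797, 853, 611]
r7 m[φ2→K] = [6, 3, 4]
r7 m[φ3→S] = [5, 8, 2]
r7 m[φ4→K] = [4, 8, 3]
r7 m[L→φ0] = [468, 336, 204]
r7 m[L→φ1] = [43, 64, 26]
r7 m[K→φ1] = [24, 24, 12]
r7 m[K→φ2] = [3188, 6824, 1833]
r7 m[K→φ4] = [4782, 2559, 2444]
r7 m[S→φ0] = [5, 8, 2]
r7 m[S→φ3] = [3156, 3288, 2424]
fixed point reached at round 7
b[S] = ⊗ incoming = [15780, 26304, 4848]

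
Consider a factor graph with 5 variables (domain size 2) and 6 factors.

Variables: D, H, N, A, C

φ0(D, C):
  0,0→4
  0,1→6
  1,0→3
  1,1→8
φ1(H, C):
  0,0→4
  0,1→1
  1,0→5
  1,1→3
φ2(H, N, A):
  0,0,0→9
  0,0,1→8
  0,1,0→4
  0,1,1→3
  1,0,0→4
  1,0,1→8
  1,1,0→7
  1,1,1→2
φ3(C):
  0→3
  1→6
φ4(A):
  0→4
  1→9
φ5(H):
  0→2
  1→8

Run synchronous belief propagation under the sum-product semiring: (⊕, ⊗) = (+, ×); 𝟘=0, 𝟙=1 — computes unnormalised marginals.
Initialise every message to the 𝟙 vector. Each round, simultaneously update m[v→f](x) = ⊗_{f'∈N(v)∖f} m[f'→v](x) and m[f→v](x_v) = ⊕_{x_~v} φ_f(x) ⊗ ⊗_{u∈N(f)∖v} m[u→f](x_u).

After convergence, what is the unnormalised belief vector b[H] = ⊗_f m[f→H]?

init: all messages = 𝟙 over 2 values
r1 m[φ0→D] = [10, 11]
r1 m[φ0→C] = [7, 14]
r1 m[φ1→H] = [5, 8]
r1 m[φ1→C] = [9, 4]
r1 m[φ2→H] = [24, 21]
r1 m[φ2→N] = [29, 16]
r1 m[φ2→A] = [24, 21]
r1 m[φ3→C] = [3, 6]
r1 m[φ4→A] = [4, 9]
r1 m[φ5→H] = [2, 8]
r1 m[D→φ0] = [1, 1]
r1 m[H→φ1] = [1, 1]
r1 m[H→φ2] = [1, 1]
r1 m[H→φ5] = [1, 1]
r1 m[N→φ2] = [1, 1]
r1 m[A→φ2] = [1, 1]
r1 m[A→φ4] = [1, 1]
r1 m[C→φ0] = [1, 1]
r1 m[C→φ1] = [1, 1]
r1 m[C→φ3] = [1, 1]
r2 m[φ0→D] = [10, 11]
r2 m[φ0→C] = [7, 14]
r2 m[φ1→H] = [5, 8]
r2 m[φ1→C] = [9, 4]
r2 m[φ2→H] = [24, 21]
r2 m[φ2→N] = [29, 16]
r2 m[φ2→A] = [24, 21]
r2 m[φ3→C] = [3, 6]
r2 m[φ4→A] = [4, 9]
r2 m[φ5→H] = [2, 8]
r2 m[D→φ0] = [1, 1]
r2 m[H→φ1] = [48, 168]
r2 m[H→φ2] = [10, 64]
r2 m[H→φ5] = [120, 168]
r2 m[N→φ2] = [1, 1]
r2 m[A→φ2] = [4, 9]
r2 m[A→φ4] = [24, 21]
r2 m[C→φ0] = [27, 24]
r2 m[C→φ1] = [21, 84]
r2 m[C→φ3] = [63, 56]
r3 m[φ0→D] = [252, 273]
r3 m[φ0→C] = [7, 14]
r3 m[φ1→H] = [168, 357]
r3 m[φ1→C] = [1032, 552]
r3 m[φ2→H] = [151, 134]
r3 m[φ2→N] = [6712, 3374]
r3 m[φ2→A] = [834, 750]
r3 m[φ3→C] = [3, 6]
r3 m[φ4→A] = [4, 9]
r3 m[φ5→H] = [2, 8]
r3 m[D→φ0] = [1, 1]
r3 m[H→φ1] = [48, 168]
r3 m[H→φ2] = [10, 64]
r3 m[H→φ5] = [120, 168]
r3 m[N→φ2] = [1, 1]
r3 m[A→φ2] = [4, 9]
r3 m[A→φ4] = [24, 21]
r3 m[C→φ0] = [27, 24]
r3 m[C→φ1] = [21, 84]
r3 m[C→φ3] = [63, 56]
r4 m[φ0→D] = [252, 273]
r4 m[φ0→C] = [7, 14]
r4 m[φ1→H] = [168, 357]
r4 m[φ1→C] = [1032, 552]
r4 m[φ2→H] = [151, 134]
r4 m[φ2→N] = [6712, 3374]
r4 m[φ2→A] = [834, 750]
r4 m[φ3→C] = [3, 6]
r4 m[φ4→A] = [4, 9]
r4 m[φ5→H] = [2, 8]
r4 m[D→φ0] = [1, 1]
r4 m[H→φ1] = [302, 1072]
r4 m[H→φ2] = [336, 2856]
r4 m[H→φ5] = [25368, 47838]
r4 m[N→φ2] = [1, 1]
r4 m[A→φ2] = [4, 9]
r4 m[A→φ4] = [834, 750]
r4 m[C→φ0] = [3096, 3312]
r4 m[C→φ1] = [21, 84]
r4 m[C→φ3] = [7224, 7728]
r5 m[φ0→D] = [32256, 35784]
r5 m[φ0→C] = [7, 14]
r5 m[φ1→H] = [168, 357]
r5 m[φ1→C] = [6568, 3518]
r5 m[φ2→H] = [151, 134]
r5 m[φ2→N] = [287616, 145824]
r5 m[φ2→A] = [35784, 32256]
r5 m[φ3→C] = [3, 6]
r5 m[φ4→A] = [4, 9]
r5 m[φ5→H] = [2, 8]
r5 m[D→φ0] = [1, 1]
r5 m[H→φ1] = [302, 1072]
r5 m[H→φ2] = [336, 2856]
r5 m[H→φ5] = [25368, 47838]
r5 m[N→φ2] = [1, 1]
r5 m[A→φ2] = [4, 9]
r5 m[A→φ4] = [834, 750]
r5 m[C→φ0] = [3096, 3312]
r5 m[C→φ1] = [21, 84]
r5 m[C→φ3] = [7224, 7728]
r6 m[φ0→D] = [32256, 35784]
r6 m[φ0→C] = [7, 14]
r6 m[φ1→H] = [168, 357]
r6 m[φ1→C] = [6568, 3518]
r6 m[φ2→H] = [151, 134]
r6 m[φ2→N] = [287616, 145824]
r6 m[φ2→A] = [35784, 32256]
r6 m[φ3→C] = [3, 6]
r6 m[φ4→A] = [4, 9]
r6 m[φ5→H] = [2, 8]
r6 m[D→φ0] = [1, 1]
r6 m[H→φ1] = [302, 1072]
r6 m[H→φ2] = [336, 2856]
r6 m[H→φ5] = [25368, 47838]
r6 m[N→φ2] = [1, 1]
r6 m[A→φ2] = [4, 9]
r6 m[A→φ4] = [35784, 32256]
r6 m[C→φ0] = [19704, 21108]
r6 m[C→φ1] = [21, 84]
r6 m[C→φ3] = [45976, 49252]
r7 m[φ0→D] = [205464, 227976]
r7 m[φ0→C] = [7, 14]
r7 m[φ1→H] = [168, 357]
r7 m[φ1→C] = [6568, 3518]
r7 m[φ2→H] = [151, 134]
r7 m[φ2→N] = [287616, 145824]
r7 m[φ2→A] = [35784, 32256]
r7 m[φ3→C] = [3, 6]
r7 m[φ4→A] = [4, 9]
r7 m[φ5→H] = [2, 8]
r7 m[D→φ0] = [1, 1]
r7 m[H→φ1] = [302, 1072]
r7 m[H→φ2] = [336, 2856]
r7 m[H→φ5] = [25368, 47838]
r7 m[N→φ2] = [1, 1]
r7 m[A→φ2] = [4, 9]
r7 m[A→φ4] = [35784, 32256]
r7 m[C→φ0] = [19704, 21108]
r7 m[C→φ1] = [21, 84]
r7 m[C→φ3] = [45976, 49252]
r8 m[φ0→D] = [205464, 227976]
r8 m[φ0→C] = [7, 14]
r8 m[φ1→H] = [168, 357]
r8 m[φ1→C] = [6568, 3518]
r8 m[φ2→H] = [151, 134]
r8 m[φ2→N] = [287616, 145824]
r8 m[φ2→A] = [35784, 32256]
r8 m[φ3→C] = [3, 6]
r8 m[φ4→A] = [4, 9]
r8 m[φ5→H] = [2, 8]
r8 m[D→φ0] = [1, 1]
r8 m[H→φ1] = [302, 1072]
r8 m[H→φ2] = [336, 2856]
r8 m[H→φ5] = [25368, 47838]
r8 m[N→φ2] = [1, 1]
r8 m[A→φ2] = [4, 9]
r8 m[A→φ4] = [35784, 32256]
r8 m[C→φ0] = [19704, 21108]
r8 m[C→φ1] = [21, 84]
r8 m[C→φ3] = [45976, 49252]
fixed point reached at round 8
b[H] = ⊗ incoming = [50736, 382704]

b[H] = [50736, 382704]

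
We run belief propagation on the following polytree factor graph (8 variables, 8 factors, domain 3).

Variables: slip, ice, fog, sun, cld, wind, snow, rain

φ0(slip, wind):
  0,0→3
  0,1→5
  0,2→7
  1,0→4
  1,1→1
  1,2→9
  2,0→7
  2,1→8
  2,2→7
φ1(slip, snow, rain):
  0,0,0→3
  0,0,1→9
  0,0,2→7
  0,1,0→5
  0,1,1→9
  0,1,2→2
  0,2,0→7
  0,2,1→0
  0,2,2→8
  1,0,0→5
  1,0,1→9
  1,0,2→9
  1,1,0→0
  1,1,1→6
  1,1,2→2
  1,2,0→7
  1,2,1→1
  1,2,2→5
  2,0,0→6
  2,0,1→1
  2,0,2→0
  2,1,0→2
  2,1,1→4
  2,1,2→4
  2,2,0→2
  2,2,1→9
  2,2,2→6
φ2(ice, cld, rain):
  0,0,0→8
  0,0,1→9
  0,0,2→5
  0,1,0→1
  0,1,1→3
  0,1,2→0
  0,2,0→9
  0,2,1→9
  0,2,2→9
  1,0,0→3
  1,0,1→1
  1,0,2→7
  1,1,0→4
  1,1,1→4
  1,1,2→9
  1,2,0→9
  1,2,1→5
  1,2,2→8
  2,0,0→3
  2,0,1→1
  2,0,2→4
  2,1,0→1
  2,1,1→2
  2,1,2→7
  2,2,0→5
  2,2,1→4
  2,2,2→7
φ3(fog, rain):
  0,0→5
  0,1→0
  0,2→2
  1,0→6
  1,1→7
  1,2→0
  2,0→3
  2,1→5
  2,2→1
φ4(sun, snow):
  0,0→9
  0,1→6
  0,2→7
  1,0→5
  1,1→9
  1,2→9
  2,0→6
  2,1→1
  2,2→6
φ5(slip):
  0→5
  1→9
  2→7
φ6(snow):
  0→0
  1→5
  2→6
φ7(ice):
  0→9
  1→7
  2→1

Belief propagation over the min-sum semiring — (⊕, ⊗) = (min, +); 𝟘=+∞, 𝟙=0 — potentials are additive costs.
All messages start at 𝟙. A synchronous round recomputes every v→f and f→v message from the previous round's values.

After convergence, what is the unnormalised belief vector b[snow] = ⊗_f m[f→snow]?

init: all messages = 𝟙 over 3 values
r1 m[φ0→slip] = [3, 1, 7]
r1 m[φ0→wind] = [3, 1, 7]
r1 m[φ1→slip] = [0, 0, 0]
r1 m[φ1→snow] = [0, 0, 0]
r1 m[φ1→rain] = [0, 0, 0]
r1 m[φ2→ice] = [0, 1, 1]
r1 m[φ2→cld] = [1, 0, 4]
r1 m[φ2→rain] = [1, 1, 0]
r1 m[φ3→fog] = [0, 0, 1]
r1 m[φ3→rain] = [3, 0, 0]
r1 m[φ4→sun] = [6, 5, 1]
r1 m[φ4→snow] = [5, 1, 6]
r1 m[φ5→slip] = [5, 9, 7]
r1 m[φ6→snow] = [0, 5, 6]
r1 m[φ7→ice] = [9, 7, 1]
r1 m[slip→φ0] = [0, 0, 0]
r1 m[slip→φ1] = [0, 0, 0]
r1 m[slip→φ5] = [0, 0, 0]
r1 m[ice→φ2] = [0, 0, 0]
r1 m[ice→φ7] = [0, 0, 0]
r1 m[fog→φ3] = [0, 0, 0]
r1 m[sun→φ4] = [0, 0, 0]
r1 m[cld→φ2] = [0, 0, 0]
r1 m[wind→φ0] = [0, 0, 0]
r1 m[snow→φ1] = [0, 0, 0]
r1 m[snow→φ4] = [0, 0, 0]
r1 m[snow→φ6] = [0, 0, 0]
r1 m[rain→φ1] = [0, 0, 0]
r1 m[rain→φ2] = [0, 0, 0]
r1 m[rain→φ3] = [0, 0, 0]
r2 m[φ0→slip] = [3, 1, 7]
r2 m[φ0→wind] = [3, 1, 7]
r2 m[φ1→slip] = [0, 0, 0]
r2 m[φ1→snow] = [0, 0, 0]
r2 m[φ1→rain] = [0, 0, 0]
r2 m[φ2→ice] = [0, 1, 1]
r2 m[φ2→cld] = [1, 0, 4]
r2 m[φ2→rain] = [1, 1, 0]
r2 m[φ3→fog] = [0, 0, 1]
r2 m[φ3→rain] = [3, 0, 0]
r2 m[φ4→sun] = [6, 5, 1]
r2 m[φ4→snow] = [5, 1, 6]
r2 m[φ5→slip] = [5, 9, 7]
r2 m[φ6→snow] = [0, 5, 6]
r2 m[φ7→ice] = [9, 7, 1]
r2 m[slip→φ0] = [5, 9, 7]
r2 m[slip→φ1] = [8, 10, 14]
r2 m[slip→φ5] = [3, 1, 7]
r2 m[ice→φ2] = [9, 7, 1]
r2 m[ice→φ7] = [0, 1, 1]
r2 m[fog→φ3] = [0, 0, 0]
r2 m[sun→φ4] = [0, 0, 0]
r2 m[cld→φ2] = [0, 0, 0]
r2 m[wind→φ0] = [0, 0, 0]
r2 m[snow→φ1] = [5, 6, 12]
r2 m[snow→φ4] = [0, 5, 6]
r2 m[snow→φ6] = [5, 1, 6]
r2 m[rain→φ1] = [4, 1, 0]
r2 m[rain→φ2] = [3, 0, 0]
r2 m[rain→φ3] = [1, 1, 0]
r3 m[φ0→slip] = [3, 1, 7]
r3 m[φ0→wind] = [8, 10, 12]
r3 m[φ1→slip] = [8, 8, 5]
r3 m[φ1→snow] = [14, 10, 9]
r3 m[φ1→rain] = [16, 20, 16]
r3 m[φ2→ice] = [0, 1, 1]
r3 m[φ2→cld] = [2, 3, 5]
r3 m[φ2→rain] = [2, 2, 5]
r3 m[φ3→fog] = [1, 0, 1]
r3 m[φ3→rain] = [3, 0, 0]
r3 m[φ4→sun] = [9, 5, 6]
r3 m[φ4→snow] = [5, 1, 6]
r3 m[φ5→slip] = [5, 9, 7]
r3 m[φ6→snow] = [0, 5, 6]
r3 m[φ7→ice] = [9, 7, 1]
r3 m[slip→φ0] = [5, 9, 7]
r3 m[slip→φ1] = [8, 10, 14]
r3 m[slip→φ5] = [3, 1, 7]
r3 m[ice→φ2] = [9, 7, 1]
r3 m[ice→φ7] = [0, 1, 1]
r3 m[fog→φ3] = [0, 0, 0]
r3 m[sun→φ4] = [0, 0, 0]
r3 m[cld→φ2] = [0, 0, 0]
r3 m[wind→φ0] = [0, 0, 0]
r3 m[snow→φ1] = [5, 6, 12]
r3 m[snow→φ4] = [0, 5, 6]
r3 m[snow→φ6] = [5, 1, 6]
r3 m[rain→φ1] = [4, 1, 0]
r3 m[rain→φ2] = [3, 0, 0]
r3 m[rain→φ3] = [1, 1, 0]
r4 m[φ0→slip] = [3, 1, 7]
r4 m[φ0→wind] = [8, 10, 12]
r4 m[φ1→slip] = [8, 8, 5]
r4 m[φ1→snow] = [14, 10, 9]
r4 m[φ1→rain] = [16, 20, 16]
r4 m[φ2→ice] = [0, 1, 1]
r4 m[φ2→cld] = [2, 3, 5]
r4 m[φ2→rain] = [2, 2, 5]
r4 m[φ3→fog] = [1, 0, 1]
r4 m[φ3→rain] = [3, 0, 0]
r4 m[φ4→sun] = [9, 5, 6]
r4 m[φ4→snow] = [5, 1, 6]
r4 m[φ5→slip] = [5, 9, 7]
r4 m[φ6→snow] = [0, 5, 6]
r4 m[φ7→ice] = [9, 7, 1]
r4 m[slip→φ0] = [13, 17, 12]
r4 m[slip→φ1] = [8, 10, 14]
r4 m[slip→φ5] = [11, 9, 12]
r4 m[ice→φ2] = [9, 7, 1]
r4 m[ice→φ7] = [0, 1, 1]
r4 m[fog→φ3] = [0, 0, 0]
r4 m[sun→φ4] = [0, 0, 0]
r4 m[cld→φ2] = [0, 0, 0]
r4 m[wind→φ0] = [0, 0, 0]
r4 m[snow→φ1] = [5, 6, 12]
r4 m[snow→φ4] = [14, 15, 15]
r4 m[snow→φ6] = [19, 11, 15]
r4 m[rain→φ1] = [5, 2, 5]
r4 m[rain→φ2] = [19, 20, 16]
r4 m[rain→φ3] = [18, 22, 21]
r5 m[φ0→slip] = [3, 1, 7]
r5 m[φ0→wind] = [16, 18, 19]
r5 m[φ1→slip] = [13, 11, 8]
r5 m[φ1→snow] = [16, 15, 10]
r5 m[φ1→rain] = [16, 20, 16]
r5 m[φ2→ice] = [16, 21, 20]
r5 m[φ2→cld] = [21, 21, 24]
r5 m[φ2→rain] = [2, 2, 5]
r5 m[φ3→fog] = [22, 21, 21]
r5 m[φ3→rain] = [3, 0, 0]
r5 m[φ4→sun] = [21, 19, 16]
r5 m[φ4→snow] = [5, 1, 6]
r5 m[φ5→slip] = [5, 9, 7]
r5 m[φ6→snow] = [0, 5, 6]
r5 m[φ7→ice] = [9, 7, 1]
r5 m[slip→φ0] = [13, 17, 12]
r5 m[slip→φ1] = [8, 10, 14]
r5 m[slip→φ5] = [11, 9, 12]
r5 m[ice→φ2] = [9, 7, 1]
r5 m[ice→φ7] = [0, 1, 1]
r5 m[fog→φ3] = [0, 0, 0]
r5 m[sun→φ4] = [0, 0, 0]
r5 m[cld→φ2] = [0, 0, 0]
r5 m[wind→φ0] = [0, 0, 0]
r5 m[snow→φ1] = [5, 6, 12]
r5 m[snow→φ4] = [14, 15, 15]
r5 m[snow→φ6] = [19, 11, 15]
r5 m[rain→φ1] = [5, 2, 5]
r5 m[rain→φ2] = [19, 20, 16]
r5 m[rain→φ3] = [18, 22, 21]
r6 m[φ0→slip] = [3, 1, 7]
r6 m[φ0→wind] = [16, 18, 19]
r6 m[φ1→slip] = [13, 11, 8]
r6 m[φ1→snow] = [16, 15, 10]
r6 m[φ1→rain] = [16, 20, 16]
r6 m[φ2→ice] = [16, 21, 20]
r6 m[φ2→cld] = [21, 21, 24]
r6 m[φ2→rain] = [2, 2, 5]
r6 m[φ3→fog] = [22, 21, 21]
r6 m[φ3→rain] = [3, 0, 0]
r6 m[φ4→sun] = [21, 19, 16]
r6 m[φ4→snow] = [5, 1, 6]
r6 m[φ5→slip] = [5, 9, 7]
r6 m[φ6→snow] = [0, 5, 6]
r6 m[φ7→ice] = [9, 7, 1]
r6 m[slip→φ0] = [18, 20, 15]
r6 m[slip→φ1] = [8, 10, 14]
r6 m[slip→φ5] = [16, 12, 15]
r6 m[ice→φ2] = [9, 7, 1]
r6 m[ice→φ7] = [16, 21, 20]
r6 m[fog→φ3] = [0, 0, 0]
r6 m[sun→φ4] = [0, 0, 0]
r6 m[cld→φ2] = [0, 0, 0]
r6 m[wind→φ0] = [0, 0, 0]
r6 m[snow→φ1] = [5, 6, 12]
r6 m[snow→φ4] = [16, 20, 16]
r6 m[snow→φ6] = [21, 16, 16]
r6 m[rain→φ1] = [5, 2, 5]
r6 m[rain→φ2] = [19, 20, 16]
r6 m[rain→φ3] = [18, 22, 21]
r7 m[φ0→slip] = [3, 1, 7]
r7 m[φ0→wind] = [21, 21, 22]
r7 m[φ1→slip] = [13, 11, 8]
r7 m[φ1→snow] = [16, 15, 10]
r7 m[φ1→rain] = [16, 20, 16]
r7 m[φ2→ice] = [16, 21, 20]
r7 m[φ2→cld] = [21, 21, 24]
r7 m[φ2→rain] = [2, 2, 5]
r7 m[φ3→fog] = [22, 21, 21]
r7 m[φ3→rain] = [3, 0, 0]
r7 m[φ4→sun] = [23, 21, 21]
r7 m[φ4→snow] = [5, 1, 6]
r7 m[φ5→slip] = [5, 9, 7]
r7 m[φ6→snow] = [0, 5, 6]
r7 m[φ7→ice] = [9, 7, 1]
r7 m[slip→φ0] = [18, 20, 15]
r7 m[slip→φ1] = [8, 10, 14]
r7 m[slip→φ5] = [16, 12, 15]
r7 m[ice→φ2] = [9, 7, 1]
r7 m[ice→φ7] = [16, 21, 20]
r7 m[fog→φ3] = [0, 0, 0]
r7 m[sun→φ4] = [0, 0, 0]
r7 m[cld→φ2] = [0, 0, 0]
r7 m[wind→φ0] = [0, 0, 0]
r7 m[snow→φ1] = [5, 6, 12]
r7 m[snow→φ4] = [16, 20, 16]
r7 m[snow→φ6] = [21, 16, 16]
r7 m[rain→φ1] = [5, 2, 5]
r7 m[rain→φ2] = [19, 20, 16]
r7 m[rain→φ3] = [18, 22, 21]
r8 m[φ0→slip] = [3, 1, 7]
r8 m[φ0→wind] = [21, 21, 22]
r8 m[φ1→slip] = [13, 11, 8]
r8 m[φ1→snow] = [16, 15, 10]
r8 m[φ1→rain] = [16, 20, 16]
r8 m[φ2→ice] = [16, 21, 20]
r8 m[φ2→cld] = [21, 21, 24]
r8 m[φ2→rain] = [2, 2, 5]
r8 m[φ3→fog] = [22, 21, 21]
r8 m[φ3→rain] = [3, 0, 0]
r8 m[φ4→sun] = [23, 21, 21]
r8 m[φ4→snow] = [5, 1, 6]
r8 m[φ5→slip] = [5, 9, 7]
r8 m[φ6→snow] = [0, 5, 6]
r8 m[φ7→ice] = [9, 7, 1]
r8 m[slip→φ0] = [18, 20, 15]
r8 m[slip→φ1] = [8, 10, 14]
r8 m[slip→φ5] = [16, 12, 15]
r8 m[ice→φ2] = [9, 7, 1]
r8 m[ice→φ7] = [16, 21, 20]
r8 m[fog→φ3] = [0, 0, 0]
r8 m[sun→φ4] = [0, 0, 0]
r8 m[cld→φ2] = [0, 0, 0]
r8 m[wind→φ0] = [0, 0, 0]
r8 m[snow→φ1] = [5, 6, 12]
r8 m[snow→φ4] = [16, 20, 16]
r8 m[snow→φ6] = [21, 16, 16]
r8 m[rain→φ1] = [5, 2, 5]
r8 m[rain→φ2] = [19, 20, 16]
r8 m[rain→φ3] = [18, 22, 21]
fixed point reached at round 8
b[snow] = ⊗ incoming = [21, 21, 22]

b[snow] = [21, 21, 22]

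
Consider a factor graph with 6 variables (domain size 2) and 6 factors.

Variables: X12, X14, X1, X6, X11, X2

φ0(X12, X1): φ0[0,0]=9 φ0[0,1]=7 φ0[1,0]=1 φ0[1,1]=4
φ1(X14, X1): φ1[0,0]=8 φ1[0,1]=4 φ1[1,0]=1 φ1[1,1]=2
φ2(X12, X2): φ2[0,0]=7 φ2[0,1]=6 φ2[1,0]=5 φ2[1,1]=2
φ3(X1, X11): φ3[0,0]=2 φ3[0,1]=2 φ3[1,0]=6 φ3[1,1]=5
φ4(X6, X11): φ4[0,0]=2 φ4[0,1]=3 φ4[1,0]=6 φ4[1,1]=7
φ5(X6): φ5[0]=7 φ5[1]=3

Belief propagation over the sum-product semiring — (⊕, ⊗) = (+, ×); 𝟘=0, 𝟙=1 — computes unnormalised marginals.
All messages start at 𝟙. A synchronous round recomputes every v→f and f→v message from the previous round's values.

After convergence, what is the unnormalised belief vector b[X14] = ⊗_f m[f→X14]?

b[X14] = [338168, 114028]

init: all messages = 𝟙 over 2 values
r1 m[φ0→X12] = [16, 5]
r1 m[φ0→X1] = [10, 11]
r1 m[φ1→X14] = [12, 3]
r1 m[φ1→X1] = [9, 6]
r1 m[φ2→X12] = [13, 7]
r1 m[φ2→X2] = [12, 8]
r1 m[φ3→X1] = [4, 11]
r1 m[φ3→X11] = [8, 7]
r1 m[φ4→X6] = [5, 13]
r1 m[φ4→X11] = [8, 10]
r1 m[φ5→X6] = [7, 3]
r1 m[X12→φ0] = [1, 1]
r1 m[X12→φ2] = [1, 1]
r1 m[X14→φ1] = [1, 1]
r1 m[X1→φ0] = [1, 1]
r1 m[X1→φ1] = [1, 1]
r1 m[X1→φ3] = [1, 1]
r1 m[X6→φ4] = [1, 1]
r1 m[X6→φ5] = [1, 1]
r1 m[X11→φ3] = [1, 1]
r1 m[X11→φ4] = [1, 1]
r1 m[X2→φ2] = [1, 1]
r2 m[φ0→X12] = [16, 5]
r2 m[φ0→X1] = [10, 11]
r2 m[φ1→X14] = [12, 3]
r2 m[φ1→X1] = [9, 6]
r2 m[φ2→X12] = [13, 7]
r2 m[φ2→X2] = [12, 8]
r2 m[φ3→X1] = [4, 11]
r2 m[φ3→X11] = [8, 7]
r2 m[φ4→X6] = [5, 13]
r2 m[φ4→X11] = [8, 10]
r2 m[φ5→X6] = [7, 3]
r2 m[X12→φ0] = [13, 7]
r2 m[X12→φ2] = [16, 5]
r2 m[X14→φ1] = [1, 1]
r2 m[X1→φ0] = [36, 66]
r2 m[X1→φ1] = [40, 121]
r2 m[X1→φ3] = [90, 66]
r2 m[X6→φ4] = [7, 3]
r2 m[X6→φ5] = [5, 13]
r2 m[X11→φ3] = [8, 10]
r2 m[X11→φ4] = [8, 7]
r2 m[X2→φ2] = [1, 1]
r3 m[φ0→X12] = [786, 300]
r3 m[φ0→X1] = [124, 119]
r3 m[φ1→X14] = [804, 282]
r3 m[φ1→X1] = [9, 6]
r3 m[φ2→X12] = [13, 7]
r3 m[φ2→X2] = [137, 106]
r3 m[φ3→X1] = [36, 98]
r3 m[φ3→X11] = [576, 510]
r3 m[φ4→X6] = [37, 97]
r3 m[φ4→X11] = [32, 42]
r3 m[φ5→X6] = [7, 3]
r3 m[X12→φ0] = [13, 7]
r3 m[X12→φ2] = [16, 5]
r3 m[X14→φ1] = [1, 1]
r3 m[X1→φ0] = [36, 66]
r3 m[X1→φ1] = [40, 121]
r3 m[X1→φ3] = [90, 66]
r3 m[X6→φ4] = [7, 3]
r3 m[X6→φ5] = [5, 13]
r3 m[X11→φ3] = [8, 10]
r3 m[X11→φ4] = [8, 7]
r3 m[X2→φ2] = [1, 1]
r4 m[φ0→X12] = [786, 300]
r4 m[φ0→X1] = [124, 119]
r4 m[φ1→X14] = [804, 282]
r4 m[φ1→X1] = [9, 6]
r4 m[φ2→X12] = [13, 7]
r4 m[φ2→X2] = [137, 106]
r4 m[φ3→X1] = [36, 98]
r4 m[φ3→X11] = [576, 510]
r4 m[φ4→X6] = [37, 97]
r4 m[φ4→X11] = [32, 42]
r4 m[φ5→X6] = [7, 3]
r4 m[X12→φ0] = [13, 7]
r4 m[X12→φ2] = [786, 300]
r4 m[X14→φ1] = [1, 1]
r4 m[X1→φ0] = [324, 588]
r4 m[X1→φ1] = [4464, 11662]
r4 m[X1→φ3] = [1116, 714]
r4 m[X6→φ4] = [7, 3]
r4 m[X6→φ5] = [37, 97]
r4 m[X11→φ3] = [32, 42]
r4 m[X11→φ4] = [576, 510]
r4 m[X2→φ2] = [1, 1]
r5 m[φ0→X12] = [7032, 2676]
r5 m[φ0→X1] = [124, 119]
r5 m[φ1→X14] = [82360, 27788]
r5 m[φ1→X1] = [9, 6]
r5 m[φ2→X12] = [13, 7]
r5 m[φ2→X2] = [7002, 5316]
r5 m[φ3→X1] = [148, 402]
r5 m[φ3→X11] = [6516, 5802]
r5 m[φ4→X6] = [2682, 7026]
r5 m[φ4→X11] = [32, 42]
r5 m[φ5→X6] = [7, 3]
r5 m[X12→φ0] = [13, 7]
r5 m[X12→φ2] = [786, 300]
r5 m[X14→φ1] = [1, 1]
r5 m[X1→φ0] = [324, 588]
r5 m[X1→φ1] = [4464, 11662]
r5 m[X1→φ3] = [1116, 714]
r5 m[X6→φ4] = [7, 3]
r5 m[X6→φ5] = [37, 97]
r5 m[X11→φ3] = [32, 42]
r5 m[X11→φ4] = [576, 510]
r5 m[X2→φ2] = [1, 1]
r6 m[φ0→X12] = [7032, 2676]
r6 m[φ0→X1] = [124, 119]
r6 m[φ1→X14] = [82360, 27788]
r6 m[φ1→X1] = [9, 6]
r6 m[φ2→X12] = [13, 7]
r6 m[φ2→X2] = [7002, 5316]
r6 m[φ3→X1] = [148, 402]
r6 m[φ3→X11] = [6516, 5802]
r6 m[φ4→X6] = [2682, 7026]
r6 m[φ4→X11] = [32, 42]
r6 m[φ5→X6] = [7, 3]
r6 m[X12→φ0] = [13, 7]
r6 m[X12→φ2] = [7032, 2676]
r6 m[X14→φ1] = [1, 1]
r6 m[X1→φ0] = [1332, 2412]
r6 m[X1→φ1] = [18352, 47838]
r6 m[X1→φ3] = [1116, 714]
r6 m[X6→φ4] = [7, 3]
r6 m[X6→φ5] = [2682, 7026]
r6 m[X11→φ3] = [32, 42]
r6 m[X11→φ4] = [6516, 5802]
r6 m[X2→φ2] = [1, 1]
r7 m[φ0→X12] = [28872, 10980]
r7 m[φ0→X1] = [124, 119]
r7 m[φ1→X14] = [338168, 114028]
r7 m[φ1→X1] = [9, 6]
r7 m[φ2→X12] = [13, 7]
r7 m[φ2→X2] = [62604, 47544]
r7 m[φ3→X1] = [148, 402]
r7 m[φ3→X11] = [6516, 5802]
r7 m[φ4→X6] = [30438, 79710]
r7 m[φ4→X11] = [32, 42]
r7 m[φ5→X6] = [7, 3]
r7 m[X12→φ0] = [13, 7]
r7 m[X12→φ2] = [7032, 2676]
r7 m[X14→φ1] = [1, 1]
r7 m[X1→φ0] = [1332, 2412]
r7 m[X1→φ1] = [18352, 47838]
r7 m[X1→φ3] = [1116, 714]
r7 m[X6→φ4] = [7, 3]
r7 m[X6→φ5] = [2682, 7026]
r7 m[X11→φ3] = [32, 42]
r7 m[X11→φ4] = [6516, 5802]
r7 m[X2→φ2] = [1, 1]
r8 m[φ0→X12] = [28872, 10980]
r8 m[φ0→X1] = [124, 119]
r8 m[φ1→X14] = [338168, 114028]
r8 m[φ1→X1] = [9, 6]
r8 m[φ2→X12] = [13, 7]
r8 m[φ2→X2] = [62604, 47544]
r8 m[φ3→X1] = [148, 402]
r8 m[φ3→X11] = [6516, 5802]
r8 m[φ4→X6] = [30438, 79710]
r8 m[φ4→X11] = [32, 42]
r8 m[φ5→X6] = [7, 3]
r8 m[X12→φ0] = [13, 7]
r8 m[X12→φ2] = [28872, 10980]
r8 m[X14→φ1] = [1, 1]
r8 m[X1→φ0] = [1332, 2412]
r8 m[X1→φ1] = [18352, 47838]
r8 m[X1→φ3] = [1116, 714]
r8 m[X6→φ4] = [7, 3]
r8 m[X6→φ5] = [30438, 79710]
r8 m[X11→φ3] = [32, 42]
r8 m[X11→φ4] = [6516, 5802]
r8 m[X2→φ2] = [1, 1]
r9 m[φ0→X12] = [28872, 10980]
r9 m[φ0→X1] = [124, 119]
r9 m[φ1→X14] = [338168, 114028]
r9 m[φ1→X1] = [9, 6]
r9 m[φ2→X12] = [13, 7]
r9 m[φ2→X2] = [257004, 195192]
r9 m[φ3→X1] = [148, 402]
r9 m[φ3→X11] = [6516, 5802]
r9 m[φ4→X6] = [30438, 79710]
r9 m[φ4→X11] = [32, 42]
r9 m[φ5→X6] = [7, 3]
r9 m[X12→φ0] = [13, 7]
r9 m[X12→φ2] = [28872, 10980]
r9 m[X14→φ1] = [1, 1]
r9 m[X1→φ0] = [1332, 2412]
r9 m[X1→φ1] = [18352, 47838]
r9 m[X1→φ3] = [1116, 714]
r9 m[X6→φ4] = [7, 3]
r9 m[X6→φ5] = [30438, 79710]
r9 m[X11→φ3] = [32, 42]
r9 m[X11→φ4] = [6516, 5802]
r9 m[X2→φ2] = [1, 1]
r10 m[φ0→X12] = [28872, 10980]
r10 m[φ0→X1] = [124, 119]
r10 m[φ1→X14] = [338168, 114028]
r10 m[φ1→X1] = [9, 6]
r10 m[φ2→X12] = [13, 7]
r10 m[φ2→X2] = [257004, 195192]
r10 m[φ3→X1] = [148, 402]
r10 m[φ3→X11] = [6516, 5802]
r10 m[φ4→X6] = [30438, 79710]
r10 m[φ4→X11] = [32, 42]
r10 m[φ5→X6] = [7, 3]
r10 m[X12→φ0] = [13, 7]
r10 m[X12→φ2] = [28872, 10980]
r10 m[X14→φ1] = [1, 1]
r10 m[X1→φ0] = [1332, 2412]
r10 m[X1→φ1] = [18352, 47838]
r10 m[X1→φ3] = [1116, 714]
r10 m[X6→φ4] = [7, 3]
r10 m[X6→φ5] = [30438, 79710]
r10 m[X11→φ3] = [32, 42]
r10 m[X11→φ4] = [6516, 5802]
r10 m[X2→φ2] = [1, 1]
fixed point reached at round 10
b[X14] = ⊗ incoming = [338168, 114028]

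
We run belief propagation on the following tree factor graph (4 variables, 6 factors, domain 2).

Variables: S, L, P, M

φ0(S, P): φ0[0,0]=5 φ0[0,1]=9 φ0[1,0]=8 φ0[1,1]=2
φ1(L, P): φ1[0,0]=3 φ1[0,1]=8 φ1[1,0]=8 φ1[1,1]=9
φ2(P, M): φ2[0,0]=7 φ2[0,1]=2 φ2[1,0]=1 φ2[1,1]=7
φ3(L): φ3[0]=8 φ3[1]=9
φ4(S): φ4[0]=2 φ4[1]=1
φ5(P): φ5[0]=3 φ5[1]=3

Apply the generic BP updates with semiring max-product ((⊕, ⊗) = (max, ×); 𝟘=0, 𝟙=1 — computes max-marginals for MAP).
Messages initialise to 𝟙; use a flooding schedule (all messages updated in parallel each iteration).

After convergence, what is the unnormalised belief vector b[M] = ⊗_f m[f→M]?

init: all messages = 𝟙 over 2 values
r1 m[φ0→S] = [9, 8]
r1 m[φ0→P] = [8, 9]
r1 m[φ1→L] = [8, 9]
r1 m[φ1→P] = [8, 9]
r1 m[φ2→P] = [7, 7]
r1 m[φ2→M] = [7, 7]
r1 m[φ3→L] = [8, 9]
r1 m[φ4→S] = [2, 1]
r1 m[φ5→P] = [3, 3]
r1 m[S→φ0] = [1, 1]
r1 m[S→φ4] = [1, 1]
r1 m[L→φ1] = [1, 1]
r1 m[L→φ3] = [1, 1]
r1 m[P→φ0] = [1, 1]
r1 m[P→φ1] = [1, 1]
r1 m[P→φ2] = [1, 1]
r1 m[P→φ5] = [1, 1]
r1 m[M→φ2] = [1, 1]
r2 m[φ0→S] = [9, 8]
r2 m[φ0→P] = [8, 9]
r2 m[φ1→L] = [8, 9]
r2 m[φ1→P] = [8, 9]
r2 m[φ2→P] = [7, 7]
r2 m[φ2→M] = [7, 7]
r2 m[φ3→L] = [8, 9]
r2 m[φ4→S] = [2, 1]
r2 m[φ5→P] = [3, 3]
r2 m[S→φ0] = [2, 1]
r2 m[S→φ4] = [9, 8]
r2 m[L→φ1] = [8, 9]
r2 m[L→φ3] = [8, 9]
r2 m[P→φ0] = [168, 189]
r2 m[P→φ1] = [168, 189]
r2 m[P→φ2] = [192, 243]
r2 m[P→φ5] = [448, 567]
r2 m[M→φ2] = [1, 1]
r3 m[φ0→S] = [1701, 1344]
r3 m[φ0→P] = [10, 18]
r3 m[φ1→L] = [1512, 1701]
r3 m[φ1→P] = [72, 81]
r3 m[φ2→P] = [7, 7]
r3 m[φ2→M] = [1344, 1701]
r3 m[φ3→L] = [8, 9]
r3 m[φ4→S] = [2, 1]
r3 m[φ5→P] = [3, 3]
r3 m[S→φ0] = [2, 1]
r3 m[S→φ4] = [9, 8]
r3 m[L→φ1] = [8, 9]
r3 m[L→φ3] = [8, 9]
r3 m[P→φ0] = [168, 189]
r3 m[P→φ1] = [168, 189]
r3 m[P→φ2] = [192, 243]
r3 m[P→φ5] = [448, 567]
r3 m[M→φ2] = [1, 1]
r4 m[φ0→S] = [1701, 1344]
r4 m[φ0→P] = [10, 18]
r4 m[φ1→L] = [1512, 1701]
r4 m[φ1→P] = [72, 81]
r4 m[φ2→P] = [7, 7]
r4 m[φ2→M] = [1344, 1701]
r4 m[φ3→L] = [8, 9]
r4 m[φ4→S] = [2, 1]
r4 m[φ5→P] = [3, 3]
r4 m[S→φ0] = [2, 1]
r4 m[S→φ4] = [1701, 1344]
r4 m[L→φ1] = [8, 9]
r4 m[L→φ3] = [1512, 1701]
r4 m[P→φ0] = [1512, 1701]
r4 m[P→φ1] = [210, 378]
r4 m[P→φ2] = [2160, 4374]
r4 m[P→φ5] = [5040, 10206]
r4 m[M→φ2] = [1, 1]
r5 m[φ0→S] = [15309, 12096]
r5 m[φ0→P] = [10, 18]
r5 m[φ1→L] = [3024, 3402]
r5 m[φ1→P] = [72, 81]
r5 m[φ2→P] = [7, 7]
r5 m[φ2→M] = [15120, 30618]
r5 m[φ3→L] = [8, 9]
r5 m[φ4→S] = [2, 1]
r5 m[φ5→P] = [3, 3]
r5 m[S→φ0] = [2, 1]
r5 m[S→φ4] = [1701, 1344]
r5 m[L→φ1] = [8, 9]
r5 m[L→φ3] = [1512, 1701]
r5 m[P→φ0] = [1512, 1701]
r5 m[P→φ1] = [210, 378]
r5 m[P→φ2] = [2160, 4374]
r5 m[P→φ5] = [5040, 10206]
r5 m[M→φ2] = [1, 1]
r6 m[φ0→S] = [15309, 12096]
r6 m[φ0→P] = [10, 18]
r6 m[φ1→L] = [3024, 3402]
r6 m[φ1→P] = [72, 81]
r6 m[φ2→P] = [7, 7]
r6 m[φ2→M] = [15120, 30618]
r6 m[φ3→L] = [8, 9]
r6 m[φ4→S] = [2, 1]
r6 m[φ5→P] = [3, 3]
r6 m[S→φ0] = [2, 1]
r6 m[S→φ4] = [15309, 12096]
r6 m[L→φ1] = [8, 9]
r6 m[L→φ3] = [3024, 3402]
r6 m[P→φ0] = [1512, 1701]
r6 m[P→φ1] = [210, 378]
r6 m[P→φ2] = [2160, 4374]
r6 m[P→φ5] = [5040, 10206]
r6 m[M→φ2] = [1, 1]
r7 m[φ0→S] = [15309, 12096]
r7 m[φ0→P] = [10, 18]
r7 m[φ1→L] = [3024, 3402]
r7 m[φ1→P] = [72, 81]
r7 m[φ2→P] = [7, 7]
r7 m[φ2→M] = [15120, 30618]
r7 m[φ3→L] = [8, 9]
r7 m[φ4→S] = [2, 1]
r7 m[φ5→P] = [3, 3]
r7 m[S→φ0] = [2, 1]
r7 m[S→φ4] = [15309, 12096]
r7 m[L→φ1] = [8, 9]
r7 m[L→φ3] = [3024, 3402]
r7 m[P→φ0] = [1512, 1701]
r7 m[P→φ1] = [210, 378]
r7 m[P→φ2] = [2160, 4374]
r7 m[P→φ5] = [5040, 10206]
r7 m[M→φ2] = [1, 1]
fixed point reached at round 7
b[M] = ⊗ incoming = [15120, 30618]

b[M] = [15120, 30618]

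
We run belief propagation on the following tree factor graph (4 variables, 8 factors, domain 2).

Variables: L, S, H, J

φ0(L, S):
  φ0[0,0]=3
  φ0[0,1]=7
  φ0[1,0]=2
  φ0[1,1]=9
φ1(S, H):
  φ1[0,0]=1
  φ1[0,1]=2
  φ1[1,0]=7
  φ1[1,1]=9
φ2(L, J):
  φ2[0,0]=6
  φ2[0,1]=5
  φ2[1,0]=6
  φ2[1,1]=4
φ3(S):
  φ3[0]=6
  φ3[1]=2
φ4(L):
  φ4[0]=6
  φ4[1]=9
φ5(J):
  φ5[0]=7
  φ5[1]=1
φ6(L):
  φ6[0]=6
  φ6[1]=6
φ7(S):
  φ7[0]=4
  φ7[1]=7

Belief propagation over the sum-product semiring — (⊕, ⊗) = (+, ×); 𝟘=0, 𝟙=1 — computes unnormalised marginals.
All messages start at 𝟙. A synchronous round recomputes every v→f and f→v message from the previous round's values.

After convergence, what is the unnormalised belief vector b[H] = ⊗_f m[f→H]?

init: all messages = 𝟙 over 2 values
r1 m[φ0→L] = [10, 11]
r1 m[φ0→S] = [5, 16]
r1 m[φ1→S] = [3, 16]
r1 m[φ1→H] = [8, 11]
r1 m[φ2→L] = [11, 10]
r1 m[φ2→J] = [12, 9]
r1 m[φ3→S] = [6, 2]
r1 m[φ4→L] = [6, 9]
r1 m[φ5→J] = [7, 1]
r1 m[φ6→L] = [6, 6]
r1 m[φ7→S] = [4, 7]
r1 m[L→φ0] = [1, 1]
r1 m[L→φ2] = [1, 1]
r1 m[L→φ4] = [1, 1]
r1 m[L→φ6] = [1, 1]
r1 m[S→φ0] = [1, 1]
r1 m[S→φ1] = [1, 1]
r1 m[S→φ3] = [1, 1]
r1 m[S→φ7] = [1, 1]
r1 m[H→φ1] = [1, 1]
r1 m[J→φ2] = [1, 1]
r1 m[J→φ5] = [1, 1]
r2 m[φ0→L] = [10, 11]
r2 m[φ0→S] = [5, 16]
r2 m[φ1→S] = [3, 16]
r2 m[φ1→H] = [8, 11]
r2 m[φ2→L] = [11, 10]
r2 m[φ2→J] = [12, 9]
r2 m[φ3→S] = [6, 2]
r2 m[φ4→L] = [6, 9]
r2 m[φ5→J] = [7, 1]
r2 m[φ6→L] = [6, 6]
r2 m[φ7→S] = [4, 7]
r2 m[L→φ0] = [396, 540]
r2 m[L→φ2] = [360, 594]
r2 m[L→φ4] = [660, 660]
r2 m[L→φ6] = [660, 990]
r2 m[S→φ0] = [72, 224]
r2 m[S→φ1] = [120, 224]
r2 m[S→φ3] = [60, 1792]
r2 m[S→φ7] = [90, 512]
r2 m[H→φ1] = [1, 1]
r2 m[J→φ2] = [7, 1]
r2 m[J→φ5] = [12, 9]
r3 m[φ0→L] = [1784, 2160]
r3 m[φ0→S] = [2268, 7632]
r3 m[φ1→S] = [3, 16]
r3 m[φ1→H] = [1688, 2256]
r3 m[φ2→L] = [47, 46]
r3 m[φ2→J] = [5724, 4176]
r3 m[φ3→S] = [6, 2]
r3 m[φ4→L] = [6, 9]
r3 m[φ5→J] = [7, 1]
r3 m[φ6→L] = [6, 6]
r3 m[φ7→S] = [4, 7]
r3 m[L→φ0] = [396, 540]
r3 m[L→φ2] = [360, 594]
r3 m[L→φ4] = [660, 660]
r3 m[L→φ6] = [660, 990]
r3 m[S→φ0] = [72, 224]
r3 m[S→φ1] = [120, 224]
r3 m[S→φ3] = [60, 1792]
r3 m[S→φ7] = [90, 512]
r3 m[H→φ1] = [1, 1]
r3 m[J→φ2] = [7, 1]
r3 m[J→φ5] = [12, 9]
r4 m[φ0→L] = [1784, 2160]
r4 m[φ0→S] = [2268, 7632]
r4 m[φ1→S] = [3, 16]
r4 m[φ1→H] = [1688, 2256]
r4 m[φ2→L] = [47, 46]
r4 m[φ2→J] = [5724, 4176]
r4 m[φ3→S] = [6, 2]
r4 m[φ4→L] = [6, 9]
r4 m[φ5→J] = [7, 1]
r4 m[φ6→L] = [6, 6]
r4 m[φ7→S] = [4, 7]
r4 m[L→φ0] = [1692, 2484]
r4 m[L→φ2] = [64224, 116640]
r4 m[L→φ4] = [503088, 596160]
r4 m[L→φ6] = [503088, 894240]
r4 m[S→φ0] = [72, 224]
r4 m[S→φ1] = [54432, 106848]
r4 m[S→φ3] = [27216, 854784]
r4 m[S→φ7] = [40824, 244224]
r4 m[H→φ1] = [1, 1]
r4 m[J→φ2] = [7, 1]
r4 m[J→φ5] = [5724, 4176]
r5 m[φ0→L] = [1784, 2160]
r5 m[φ0→S] = [10044, 34200]
r5 m[φ1→S] = [3, 16]
r5 m[φ1→H] = [802368, 1070496]
r5 m[φ2→L] = [47, 46]
r5 m[φ2→J] = [1085184, 787680]
r5 m[φ3→S] = [6, 2]
r5 m[φ4→L] = [6, 9]
r5 m[φ5→J] = [7, 1]
r5 m[φ6→L] = [6, 6]
r5 m[φ7→S] = [4, 7]
r5 m[L→φ0] = [1692, 2484]
r5 m[L→φ2] = [64224, 116640]
r5 m[L→φ4] = [503088, 596160]
r5 m[L→φ6] = [503088, 894240]
r5 m[S→φ0] = [72, 224]
r5 m[S→φ1] = [54432, 106848]
r5 m[S→φ3] = [27216, 854784]
r5 m[S→φ7] = [40824, 244224]
r5 m[H→φ1] = [1, 1]
r5 m[J→φ2] = [7, 1]
r5 m[J→φ5] = [5724, 4176]
r6 m[φ0→L] = [1784, 2160]
r6 m[φ0→S] = [10044, 34200]
r6 m[φ1→S] = [3, 16]
r6 m[φ1→H] = [802368, 1070496]
r6 m[φ2→L] = [47, 46]
r6 m[φ2→J] = [1085184, 787680]
r6 m[φ3→S] = [6, 2]
r6 m[φ4→L] = [6, 9]
r6 m[φ5→J] = [7, 1]
r6 m[φ6→L] = [6, 6]
r6 m[φ7→S] = [4, 7]
r6 m[L→φ0] = [1692, 2484]
r6 m[L→φ2] = [64224, 116640]
r6 m[L→φ4] = [503088, 596160]
r6 m[L→φ6] = [503088, 894240]
r6 m[S→φ0] = [72, 224]
r6 m[S→φ1] = [241056, 478800]
r6 m[S→φ3] = [120528, 3830400]
r6 m[S→φ7] = [180792, 1094400]
r6 m[H→φ1] = [1, 1]
r6 m[J→φ2] = [7, 1]
r6 m[J→φ5] = [1085184, 787680]
r7 m[φ0→L] = [1784, 2160]
r7 m[φ0→S] = [10044, 34200]
r7 m[φ1→S] = [3, 16]
r7 m[φ1→H] = [3592656, 4791312]
r7 m[φ2→L] = [47, 46]
r7 m[φ2→J] = [1085184, 787680]
r7 m[φ3→S] = [6, 2]
r7 m[φ4→L] = [6, 9]
r7 m[φ5→J] = [7, 1]
r7 m[φ6→L] = [6, 6]
r7 m[φ7→S] = [4, 7]
r7 m[L→φ0] = [1692, 2484]
r7 m[L→φ2] = [64224, 116640]
r7 m[L→φ4] = [503088, 596160]
r7 m[L→φ6] = [503088, 894240]
r7 m[S→φ0] = [72, 224]
r7 m[S→φ1] = [241056, 478800]
r7 m[S→φ3] = [120528, 3830400]
r7 m[S→φ7] = [180792, 1094400]
r7 m[H→φ1] = [1, 1]
r7 m[J→φ2] = [7, 1]
r7 m[J→φ5] = [1085184, 787680]
r8 m[φ0→L] = [1784, 2160]
r8 m[φ0→S] = [10044, 34200]
r8 m[φ1→S] = [3, 16]
r8 m[φ1→H] = [3592656, 4791312]
r8 m[φ2→L] = [47, 46]
r8 m[φ2→J] = [1085184, 787680]
r8 m[φ3→S] = [6, 2]
r8 m[φ4→L] = [6, 9]
r8 m[φ5→J] = [7, 1]
r8 m[φ6→L] = [6, 6]
r8 m[φ7→S] = [4, 7]
r8 m[L→φ0] = [1692, 2484]
r8 m[L→φ2] = [64224, 116640]
r8 m[L→φ4] = [503088, 596160]
r8 m[L→φ6] = [503088, 894240]
r8 m[S→φ0] = [72, 224]
r8 m[S→φ1] = [241056, 478800]
r8 m[S→φ3] = [120528, 3830400]
r8 m[S→φ7] = [180792, 1094400]
r8 m[H→φ1] = [1, 1]
r8 m[J→φ2] = [7, 1]
r8 m[J→φ5] = [1085184, 787680]
fixed point reached at round 8
b[H] = ⊗ incoming = [3592656, 4791312]

b[H] = [3592656, 4791312]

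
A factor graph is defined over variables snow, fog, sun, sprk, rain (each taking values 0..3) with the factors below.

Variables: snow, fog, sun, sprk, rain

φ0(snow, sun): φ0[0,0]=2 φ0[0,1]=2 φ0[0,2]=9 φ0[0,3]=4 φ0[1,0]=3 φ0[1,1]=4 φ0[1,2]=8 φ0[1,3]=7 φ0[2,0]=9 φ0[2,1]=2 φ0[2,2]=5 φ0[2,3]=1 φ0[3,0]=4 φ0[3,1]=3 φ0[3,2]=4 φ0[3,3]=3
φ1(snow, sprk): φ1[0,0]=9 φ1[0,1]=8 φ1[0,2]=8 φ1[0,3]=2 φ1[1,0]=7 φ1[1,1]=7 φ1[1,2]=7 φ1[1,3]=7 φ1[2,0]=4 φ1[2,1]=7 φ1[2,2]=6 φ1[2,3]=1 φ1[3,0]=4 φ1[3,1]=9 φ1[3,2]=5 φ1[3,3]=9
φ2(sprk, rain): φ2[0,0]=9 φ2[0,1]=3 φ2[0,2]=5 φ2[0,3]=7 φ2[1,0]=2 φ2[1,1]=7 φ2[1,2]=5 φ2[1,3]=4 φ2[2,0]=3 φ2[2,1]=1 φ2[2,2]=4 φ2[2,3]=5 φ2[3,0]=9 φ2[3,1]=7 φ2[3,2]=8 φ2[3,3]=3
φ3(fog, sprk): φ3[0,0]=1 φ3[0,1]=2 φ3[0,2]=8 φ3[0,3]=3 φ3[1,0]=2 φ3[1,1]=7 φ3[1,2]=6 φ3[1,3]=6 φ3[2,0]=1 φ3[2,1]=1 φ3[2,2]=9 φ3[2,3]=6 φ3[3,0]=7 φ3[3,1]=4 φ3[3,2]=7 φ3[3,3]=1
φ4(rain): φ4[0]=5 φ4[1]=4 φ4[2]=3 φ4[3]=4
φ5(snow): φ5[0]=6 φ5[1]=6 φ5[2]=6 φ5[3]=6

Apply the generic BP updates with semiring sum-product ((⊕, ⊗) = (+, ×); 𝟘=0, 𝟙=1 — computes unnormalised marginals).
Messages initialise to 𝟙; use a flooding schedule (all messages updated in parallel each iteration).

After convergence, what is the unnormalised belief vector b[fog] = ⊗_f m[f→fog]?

init: all messages = 𝟙 over 4 values
r1 m[φ0→snow] = [17, 22, 17, 14]
r1 m[φ0→sun] = [18, 11, 26, 15]
r1 m[φ1→snow] = [27, 28, 18, 27]
r1 m[φ1→sprk] = [24, 31, 26, 19]
r1 m[φ2→sprk] = [24, 18, 13, 27]
r1 m[φ2→rain] = [23, 18, 22, 19]
r1 m[φ3→fog] = [14, 21, 17, 19]
r1 m[φ3→sprk] = [11, 14, 30, 16]
r1 m[φ4→rain] = [5, 4, 3, 4]
r1 m[φ5→snow] = [6, 6, 6, 6]
r1 m[snow→φ0] = [1, 1, 1, 1]
r1 m[snow→φ1] = [1, 1, 1, 1]
r1 m[snow→φ5] = [1, 1, 1, 1]
r1 m[fog→φ3] = [1, 1, 1, 1]
r1 m[sun→φ0] = [1, 1, 1, 1]
r1 m[sprk→φ1] = [1, 1, 1, 1]
r1 m[sprk→φ2] = [1, 1, 1, 1]
r1 m[sprk→φ3] = [1, 1, 1, 1]
r1 m[rain→φ2] = [1, 1, 1, 1]
r1 m[rain→φ4] = [1, 1, 1, 1]
r2 m[φ0→snow] = [17, 22, 17, 14]
r2 m[φ0→sun] = [18, 11, 26, 15]
r2 m[φ1→snow] = [27, 28, 18, 27]
r2 m[φ1→sprk] = [24, 31, 26, 19]
r2 m[φ2→sprk] = [24, 18, 13, 27]
r2 m[φ2→rain] = [23, 18, 22, 19]
r2 m[φ3→fog] = [14, 21, 17, 19]
r2 m[φ3→sprk] = [11, 14, 30, 16]
r2 m[φ4→rain] = [5, 4, 3, 4]
r2 m[φ5→snow] = [6, 6, 6, 6]
r2 m[snow→φ0] = [162, 168, 108, 162]
r2 m[snow→φ1] = [102, 132, 102, 84]
r2 m[snow→φ5] = [459, 616, 306, 378]
r2 m[fog→φ3] = [1, 1, 1, 1]
r2 m[sun→φ0] = [1, 1, 1, 1]
r2 m[sprk→φ1] = [264, 252, 390, 432]
r2 m[sprk→φ2] = [264, 434, 780, 304]
r2 m[sprk→φ3] = [576, 558, 338, 513]
r2 m[rain→φ2] = [5, 4, 3, 4]
r2 m[rain→φ4] = [23, 18, 22, 19]
r3 m[φ0→snow] = [17, 22, 17, 14]
r3 m[φ0→sun] = [2448, 1698, 3990, 2418]
r3 m[φ1→snow] = [8376, 9366, 5592, 9162]
r3 m[φ1→sprk] = [2586, 3210, 2772, 1986]
r3 m[φ2→sprk] = [100, 69, 51, 109]
r3 m[φ2→rain] = [8320, 6738, 9042, 8396]
r3 m[φ3→fog] = [5935, 10164, 7254, 9143]
r3 m[φ3→sprk] = [11, 14, 30, 16]
r3 m[φ4→rain] = [5, 4, 3, 4]
r3 m[φ5→snow] = [6, 6, 6, 6]
r3 m[snow→φ0] = [162, 168, 108, 162]
r3 m[snow→φ1] = [102, 132, 102, 84]
r3 m[snow→φ5] = [459, 616, 306, 378]
r3 m[fog→φ3] = [1, 1, 1, 1]
r3 m[sun→φ0] = [1, 1, 1, 1]
r3 m[sprk→φ1] = [264, 252, 390, 432]
r3 m[sprk→φ2] = [264, 434, 780, 304]
r3 m[sprk→φ3] = [576, 558, 338, 513]
r3 m[rain→φ2] = [5, 4, 3, 4]
r3 m[rain→φ4] = [23, 18, 22, 19]
r4 m[φ0→snow] = [17, 22, 17, 14]
r4 m[φ0→sun] = [2448, 1698, 3990, 2418]
r4 m[φ1→snow] = [8376, 9366, 5592, 9162]
r4 m[φ1→sprk] = [2586, 3210, 2772, 1986]
r4 m[φ2→sprk] = [100, 69, 51, 109]
r4 m[φ2→rain] = [8320, 6738, 9042, 8396]
r4 m[φ3→fog] = [5935, 10164, 7254, 9143]
r4 m[φ3→sprk] = [11, 14, 30, 16]
r4 m[φ4→rain] = [5, 4, 3, 4]
r4 m[φ5→snow] = [6, 6, 6, 6]
r4 m[snow→φ0] = [50256, 56196, 33552, 54972]
r4 m[snow→φ1] = [102, 132, 102, 84]
r4 m[snow→φ5] = [142392, 206052, 95064, 128268]
r4 m[fog→φ3] = [1, 1, 1, 1]
r4 m[sun→φ0] = [1, 1, 1, 1]
r4 m[sprk→φ1] = [1100, 966, 1530, 1744]
r4 m[sprk→φ2] = [28446, 44940, 83160, 31776]
r4 m[sprk→φ3] = [258600, 221490, 141372, 216474]
r4 m[rain→φ2] = [5, 4, 3, 4]
r4 m[rain→φ4] = [8320, 6738, 9042, 8396]
r5 m[φ0→snow] = [17, 22, 17, 14]
r5 m[φ0→sun] = [790956, 557316, 1289520, 792864]
r5 m[φ1→snow] = [33356, 37380, 22086, 36440]
r5 m[φ1→sprk] = [2586, 3210, 2772, 1986]
r5 m[φ2→sprk] = [100, 69, 51, 109]
r5 m[φ2→rain] = [881358, 705510, 953778, 890010]
r5 m[φ3→fog] = [2481978, 4214706, 3051282, 3902238]
r5 m[φ3→sprk] = [11, 14, 30, 16]
r5 m[φ4→rain] = [5, 4, 3, 4]
r5 m[φ5→snow] = [6, 6, 6, 6]
r5 m[snow→φ0] = [50256, 56196, 33552, 54972]
r5 m[snow→φ1] = [102, 132, 102, 84]
r5 m[snow→φ5] = [142392, 206052, 95064, 128268]
r5 m[fog→φ3] = [1, 1, 1, 1]
r5 m[sun→φ0] = [1, 1, 1, 1]
r5 m[sprk→φ1] = [1100, 966, 1530, 1744]
r5 m[sprk→φ2] = [28446, 44940, 83160, 31776]
r5 m[sprk→φ3] = [258600, 221490, 141372, 216474]
r5 m[rain→φ2] = [5, 4, 3, 4]
r5 m[rain→φ4] = [8320, 6738, 9042, 8396]
r6 m[φ0→snow] = [17, 22, 17, 14]
r6 m[φ0→sun] = [790956, 557316, 1289520, 792864]
r6 m[φ1→snow] = [33356, 37380, 22086, 36440]
r6 m[φ1→sprk] = [2586, 3210, 2772, 1986]
r6 m[φ2→sprk] = [100, 69, 51, 109]
r6 m[φ2→rain] = [881358, 705510, 953778, 890010]
r6 m[φ3→fog] = [2481978, 4214706, 3051282, 3902238]
r6 m[φ3→sprk] = [11, 14, 30, 16]
r6 m[φ4→rain] = [5, 4, 3, 4]
r6 m[φ5→snow] = [6, 6, 6, 6]
r6 m[snow→φ0] = [200136, 224280, 132516, 218640]
r6 m[snow→φ1] = [102, 132, 102, 84]
r6 m[snow→φ5] = [567052, 822360, 375462, 510160]
r6 m[fog→φ3] = [1, 1, 1, 1]
r6 m[sun→φ0] = [1, 1, 1, 1]
r6 m[sprk→φ1] = [1100, 966, 1530, 1744]
r6 m[sprk→φ2] = [28446, 44940, 83160, 31776]
r6 m[sprk→φ3] = [258600, 221490, 141372, 216474]
r6 m[rain→φ2] = [5, 4, 3, 4]
r6 m[rain→φ4] = [881358, 705510, 953778, 890010]
r7 m[φ0→snow] = [17, 22, 17, 14]
r7 m[φ0→sun] = [3140316, 2218344, 5132604, 3158940]
r7 m[φ1→snow] = [33356, 37380, 22086, 36440]
r7 m[φ1→sprk] = [2586, 3210, 2772, 1986]
r7 m[φ2→sprk] = [100, 69, 51, 109]
r7 m[φ2→rain] = [881358, 705510, 953778, 890010]
r7 m[φ3→fog] = [2481978, 4214706, 3051282, 3902238]
r7 m[φ3→sprk] = [11, 14, 30, 16]
r7 m[φ4→rain] = [5, 4, 3, 4]
r7 m[φ5→snow] = [6, 6, 6, 6]
r7 m[snow→φ0] = [200136, 224280, 132516, 218640]
r7 m[snow→φ1] = [102, 132, 102, 84]
r7 m[snow→φ5] = [567052, 822360, 375462, 510160]
r7 m[fog→φ3] = [1, 1, 1, 1]
r7 m[sun→φ0] = [1, 1, 1, 1]
r7 m[sprk→φ1] = [1100, 966, 1530, 1744]
r7 m[sprk→φ2] = [28446, 44940, 83160, 31776]
r7 m[sprk→φ3] = [258600, 221490, 141372, 216474]
r7 m[rain→φ2] = [5, 4, 3, 4]
r7 m[rain→φ4] = [881358, 705510, 953778, 890010]
r8 m[φ0→snow] = [17, 22, 17, 14]
r8 m[φ0→sun] = [3140316, 2218344, 5132604, 3158940]
r8 m[φ1→snow] = [33356, 37380, 22086, 36440]
r8 m[φ1→sprk] = [2586, 3210, 2772, 1986]
r8 m[φ2→sprk] = [100, 69, 51, 109]
r8 m[φ2→rain] = [881358, 705510, 953778, 890010]
r8 m[φ3→fog] = [2481978, 4214706, 3051282, 3902238]
r8 m[φ3→sprk] = [11, 14, 30, 16]
r8 m[φ4→rain] = [5, 4, 3, 4]
r8 m[φ5→snow] = [6, 6, 6, 6]
r8 m[snow→φ0] = [200136, 224280, 132516, 218640]
r8 m[snow→φ1] = [102, 132, 102, 84]
r8 m[snow→φ5] = [567052, 822360, 375462, 510160]
r8 m[fog→φ3] = [1, 1, 1, 1]
r8 m[sun→φ0] = [1, 1, 1, 1]
r8 m[sprk→φ1] = [1100, 966, 1530, 1744]
r8 m[sprk→φ2] = [28446, 44940, 83160, 31776]
r8 m[sprk→φ3] = [258600, 221490, 141372, 216474]
r8 m[rain→φ2] = [5, 4, 3, 4]
r8 m[rain→φ4] = [881358, 705510, 953778, 890010]
fixed point reached at round 8
b[fog] = ⊗ incoming = [2481978, 4214706, 3051282, 3902238]

b[fog] = [2481978, 4214706, 3051282, 3902238]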